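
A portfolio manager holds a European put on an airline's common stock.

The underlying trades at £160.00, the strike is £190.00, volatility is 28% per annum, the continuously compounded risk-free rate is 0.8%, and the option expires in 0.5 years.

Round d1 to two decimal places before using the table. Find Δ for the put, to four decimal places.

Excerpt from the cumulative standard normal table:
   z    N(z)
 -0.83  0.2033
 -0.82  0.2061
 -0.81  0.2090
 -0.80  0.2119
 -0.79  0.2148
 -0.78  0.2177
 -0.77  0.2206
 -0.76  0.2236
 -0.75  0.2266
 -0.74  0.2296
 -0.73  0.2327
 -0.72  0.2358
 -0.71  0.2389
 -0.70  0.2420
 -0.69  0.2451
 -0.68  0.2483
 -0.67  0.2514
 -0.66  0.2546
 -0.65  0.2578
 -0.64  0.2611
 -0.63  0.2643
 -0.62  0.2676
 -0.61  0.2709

-0.7734

σ√T = 0.28 × 0.7071 = 0.1980
d₁ = [ln(160/190) + (0.008 + 0.28²/2)·0.5] / 0.1980 = [-0.1719 + 0.0236] / 0.1980 = -0.7488 ≈ -0.75
N(d₁) = N(-0.75) = 0.2266
Δ_put = N(d₁) − 1 = 0.2266 − 1 = -0.7734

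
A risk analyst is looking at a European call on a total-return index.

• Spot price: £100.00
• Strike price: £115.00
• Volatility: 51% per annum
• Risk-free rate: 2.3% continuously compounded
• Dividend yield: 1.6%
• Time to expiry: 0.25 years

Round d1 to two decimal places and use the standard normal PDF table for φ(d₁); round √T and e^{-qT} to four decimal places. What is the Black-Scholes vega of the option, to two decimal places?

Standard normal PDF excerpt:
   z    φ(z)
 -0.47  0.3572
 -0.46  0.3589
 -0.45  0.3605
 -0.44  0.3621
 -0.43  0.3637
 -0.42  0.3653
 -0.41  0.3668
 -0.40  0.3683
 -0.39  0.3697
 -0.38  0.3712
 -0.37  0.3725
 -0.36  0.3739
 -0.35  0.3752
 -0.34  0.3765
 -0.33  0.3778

σ√T = 0.51 × 0.5000 = 0.2550
d₁ = [ln(100/115) + (0.023 − 0.016 + 0.51²/2)·0.25] / 0.2550 = [-0.1398 + 0.0343] / 0.2550 = -0.4137 which rounds to -0.41
√T = √0.25 = 0.5000
φ(d₁) = φ(-0.41) = 0.3668
exp(−qT) = exp(−0.016·0.25) = 0.9960
vega = S·exp(−qT)·φ(d₁)·√T = 100·0.9960·0.3668·0.5000 = 18.2666

18.27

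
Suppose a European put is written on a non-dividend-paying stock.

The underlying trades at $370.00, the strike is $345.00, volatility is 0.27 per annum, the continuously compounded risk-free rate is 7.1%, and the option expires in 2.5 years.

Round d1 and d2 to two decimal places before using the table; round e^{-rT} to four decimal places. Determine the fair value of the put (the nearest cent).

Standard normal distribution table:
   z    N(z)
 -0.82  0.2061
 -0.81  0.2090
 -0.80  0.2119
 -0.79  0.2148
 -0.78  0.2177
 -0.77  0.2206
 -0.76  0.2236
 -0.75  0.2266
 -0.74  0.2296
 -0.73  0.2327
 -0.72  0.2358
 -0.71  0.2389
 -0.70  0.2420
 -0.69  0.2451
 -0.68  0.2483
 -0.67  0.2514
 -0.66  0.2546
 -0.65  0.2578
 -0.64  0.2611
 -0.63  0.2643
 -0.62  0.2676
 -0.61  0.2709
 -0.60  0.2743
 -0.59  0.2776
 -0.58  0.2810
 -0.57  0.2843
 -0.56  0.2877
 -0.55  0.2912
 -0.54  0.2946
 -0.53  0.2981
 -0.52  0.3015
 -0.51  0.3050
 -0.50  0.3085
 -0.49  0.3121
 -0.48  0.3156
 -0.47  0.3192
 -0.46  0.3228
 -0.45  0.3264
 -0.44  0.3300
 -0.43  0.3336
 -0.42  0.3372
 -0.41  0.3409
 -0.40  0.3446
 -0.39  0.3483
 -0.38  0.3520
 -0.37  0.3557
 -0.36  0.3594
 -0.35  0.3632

$23.29

σ√T = 0.27 × 1.5811 = 0.4269
ln(S/K) + (r + σ²/2)T = ln(370/345) + (0.071 + 0.27²/2)·2.5 = 0.0700 + 0.2686 = 0.3386
d₁ = 0.3386 / 0.4269 = 0.7931 ⇒ 0.79
d₂ = d₁ − σ√T = 0.7931 − 0.4269 = 0.3662 ⇒ 0.37
exp(−rT) = exp(−0.071·2.5) = 0.8374
P = 345·0.8374·N(-0.37) − 370·N(-0.79) = 345·0.8374·0.3557 − 370·0.2148 = 102.7628 − 79.4760 = 23.2868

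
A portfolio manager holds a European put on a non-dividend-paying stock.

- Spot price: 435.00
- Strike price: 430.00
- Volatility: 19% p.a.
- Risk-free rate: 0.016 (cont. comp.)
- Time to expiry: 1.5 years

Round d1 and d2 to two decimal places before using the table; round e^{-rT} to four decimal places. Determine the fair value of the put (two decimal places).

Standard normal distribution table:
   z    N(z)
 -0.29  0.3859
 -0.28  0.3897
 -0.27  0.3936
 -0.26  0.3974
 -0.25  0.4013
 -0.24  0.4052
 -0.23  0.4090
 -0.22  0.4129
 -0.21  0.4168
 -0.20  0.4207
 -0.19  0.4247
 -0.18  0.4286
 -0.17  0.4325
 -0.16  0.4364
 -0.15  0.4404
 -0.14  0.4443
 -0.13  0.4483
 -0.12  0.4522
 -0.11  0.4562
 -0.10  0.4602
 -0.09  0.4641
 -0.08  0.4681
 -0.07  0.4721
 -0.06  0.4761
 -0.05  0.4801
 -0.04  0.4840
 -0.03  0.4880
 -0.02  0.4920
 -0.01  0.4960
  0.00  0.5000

31.97

T = 1.5;  σ√T = 0.2327
d₁ = [ln(435/430) + (0.016 + 0.19²/2)·1.5] / 0.2327 = [0.0116 + 0.0511] / 0.2327 = 0.2692 ≈ 0.27
d₂ = d₁ − σ√T = 0.2692 − 0.2327 = 0.0365 ≈ 0.04
exp(−rT) = exp(−0.016·1.5) = 0.9763
N(−d₂) = N(-0.04) = 0.4840;  N(−d₁) = N(-0.27) = 0.3936
P = 430·0.9763·0.4840 − 435·0.3936 = 203.1876 − 171.2160 = 31.9716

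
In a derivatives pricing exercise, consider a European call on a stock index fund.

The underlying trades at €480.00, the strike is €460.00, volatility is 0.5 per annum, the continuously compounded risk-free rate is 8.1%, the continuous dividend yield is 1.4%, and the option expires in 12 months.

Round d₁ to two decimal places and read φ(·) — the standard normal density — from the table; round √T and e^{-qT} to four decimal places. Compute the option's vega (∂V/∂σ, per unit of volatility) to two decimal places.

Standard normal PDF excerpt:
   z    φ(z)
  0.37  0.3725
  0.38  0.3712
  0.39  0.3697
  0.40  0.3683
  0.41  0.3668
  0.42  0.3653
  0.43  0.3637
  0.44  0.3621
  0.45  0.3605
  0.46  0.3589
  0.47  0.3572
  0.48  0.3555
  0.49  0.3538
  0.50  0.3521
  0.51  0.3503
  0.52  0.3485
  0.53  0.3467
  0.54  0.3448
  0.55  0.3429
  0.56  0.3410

σ√T = 0.5·√1 = 0.5000
ln(S/K) + (r − q + σ²/2)T = ln(480/460) + (0.081 − 0.014 + 0.5²/2)·1 = 0.0426 + 0.1920 = 0.2346
d₁ = 0.2346 / 0.5000 = 0.4691 ≈ 0.47
√T = √1 = 1.0000
φ(d₁) = φ(0.47) = 0.3572
e^(−qT) = e^(−0.014·1) = 0.9861
vega = S·e^(−qT)·φ(d₁)·√T = 480·0.9861·0.3572·1.0000 = 169.0728

169.07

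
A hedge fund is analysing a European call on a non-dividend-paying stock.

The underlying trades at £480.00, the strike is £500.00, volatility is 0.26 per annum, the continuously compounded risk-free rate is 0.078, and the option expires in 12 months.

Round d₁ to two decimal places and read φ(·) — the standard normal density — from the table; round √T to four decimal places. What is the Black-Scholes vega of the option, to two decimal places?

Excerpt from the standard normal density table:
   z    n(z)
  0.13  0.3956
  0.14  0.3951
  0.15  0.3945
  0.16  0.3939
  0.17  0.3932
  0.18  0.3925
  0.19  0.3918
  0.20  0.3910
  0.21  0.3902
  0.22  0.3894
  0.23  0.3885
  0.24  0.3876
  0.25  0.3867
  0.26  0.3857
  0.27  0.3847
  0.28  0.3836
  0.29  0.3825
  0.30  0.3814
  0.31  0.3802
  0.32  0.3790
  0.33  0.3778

184.66

σ√T = 0.26 × 1.0000 = 0.2600
d₁ = [ln(480/500) + (0.078 + 0.26²/2)·1] / 0.2600 = [-0.0408 + 0.1118] / 0.2600 = 0.2730 ⇒ 0.27
√T = √1 = 1.0000
φ(d₁) = φ(0.27) = 0.3847
vega = S·φ(d₁)·√T = 480·0.3847·1.0000 = 184.6560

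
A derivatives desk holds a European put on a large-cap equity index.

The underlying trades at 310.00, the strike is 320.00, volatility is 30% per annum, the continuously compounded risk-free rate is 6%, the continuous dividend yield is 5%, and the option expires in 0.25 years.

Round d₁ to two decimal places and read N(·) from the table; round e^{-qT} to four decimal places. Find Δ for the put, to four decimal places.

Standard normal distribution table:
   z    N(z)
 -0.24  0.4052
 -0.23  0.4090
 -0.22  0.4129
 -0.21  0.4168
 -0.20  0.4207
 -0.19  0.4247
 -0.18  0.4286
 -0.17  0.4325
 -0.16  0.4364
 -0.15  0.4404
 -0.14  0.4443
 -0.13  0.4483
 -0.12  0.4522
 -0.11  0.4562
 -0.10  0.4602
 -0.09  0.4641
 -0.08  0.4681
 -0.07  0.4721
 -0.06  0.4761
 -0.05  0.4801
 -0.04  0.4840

-0.5410

T = 0.25;  σ√T = 0.1500
ln(S/K) + (r − q + σ²/2)T = ln(310/320) + (0.06 − 0.05 + 0.3²/2)·0.25 = -0.0317 + 0.0137 = -0.0180
d₁ = -0.0180 / 0.1500 = -0.1200 ≈ -0.12
N(d₁) = N(-0.12) = 0.4522
Δ_put = e^(−qT)·(N(d₁) − 1) = 0.9876·(0.4522 − 1) = -0.5410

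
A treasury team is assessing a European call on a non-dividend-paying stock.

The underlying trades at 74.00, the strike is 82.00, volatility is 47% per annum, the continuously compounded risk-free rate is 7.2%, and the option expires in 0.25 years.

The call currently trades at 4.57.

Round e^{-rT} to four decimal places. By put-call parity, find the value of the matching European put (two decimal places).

e^(−rT) = e^(−0.072·0.25) = 0.9822
Put-call parity: C − P = S − K·e^(−rT) = 74 − 82·0.9822 = 74 − 80.5404 = -6.5404
P = C − (C − P) = 4.57 − (-6.5404) = 11.1104

11.11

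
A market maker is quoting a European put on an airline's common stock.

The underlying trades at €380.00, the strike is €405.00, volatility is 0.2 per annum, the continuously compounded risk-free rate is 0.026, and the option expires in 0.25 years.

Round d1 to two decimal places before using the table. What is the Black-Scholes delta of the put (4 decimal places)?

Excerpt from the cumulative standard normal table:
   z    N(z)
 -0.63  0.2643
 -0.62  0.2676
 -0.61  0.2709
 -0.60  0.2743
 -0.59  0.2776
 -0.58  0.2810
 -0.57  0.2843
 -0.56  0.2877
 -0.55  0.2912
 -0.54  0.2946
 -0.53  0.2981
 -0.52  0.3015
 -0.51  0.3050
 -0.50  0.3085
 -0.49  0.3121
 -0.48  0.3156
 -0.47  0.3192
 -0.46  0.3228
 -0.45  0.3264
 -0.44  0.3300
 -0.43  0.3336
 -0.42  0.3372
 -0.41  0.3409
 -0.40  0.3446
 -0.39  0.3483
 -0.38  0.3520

-0.6985

σ√T = 0.2 × 0.5000 = 0.1000
ln(S/K) + (r + σ²/2)T = ln(380/405) + (0.026 + 0.2²/2)·0.25 = -0.0637 + 0.0115 = -0.0522
d₁ = -0.0522 / 0.1000 = -0.5222 → -0.52
N(d₁) = N(-0.52) = 0.3015
Δ_put = N(d₁) − 1 = 0.3015 − 1 = -0.6985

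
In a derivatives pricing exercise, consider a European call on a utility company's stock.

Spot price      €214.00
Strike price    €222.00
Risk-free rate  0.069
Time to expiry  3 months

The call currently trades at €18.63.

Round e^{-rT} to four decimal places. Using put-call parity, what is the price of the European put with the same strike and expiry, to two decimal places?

e^(−rT) = e^(−0.069·0.25) = 0.9829
Put-call parity: C − P = S − K·e^(−rT) = 214 − 222·0.9829 = 214 − 218.2038 = -4.2038
P = C − (C − P) = 18.63 − (-4.2038) = 22.8338

€22.83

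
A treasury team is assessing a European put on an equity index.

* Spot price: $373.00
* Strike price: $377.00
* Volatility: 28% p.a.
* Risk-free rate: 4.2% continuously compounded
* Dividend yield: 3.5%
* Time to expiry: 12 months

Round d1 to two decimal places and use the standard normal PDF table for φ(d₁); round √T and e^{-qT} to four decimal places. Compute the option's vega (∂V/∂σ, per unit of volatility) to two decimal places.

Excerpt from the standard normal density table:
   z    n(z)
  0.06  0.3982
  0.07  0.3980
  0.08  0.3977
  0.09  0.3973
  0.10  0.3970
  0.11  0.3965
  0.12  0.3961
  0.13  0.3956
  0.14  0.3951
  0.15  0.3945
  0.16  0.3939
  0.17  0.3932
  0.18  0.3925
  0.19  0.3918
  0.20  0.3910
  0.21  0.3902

σ√T = 0.28·√1 = 0.2800
d₁ = [ln(373/377) + (0.042 − 0.035 + 0.28²/2)·1] / 0.2800 = [-0.0107 + 0.0462] / 0.2800 = 0.1269 ≈ 0.13
√T = √1 = 1.0000
φ(d₁) = φ(0.13) = 0.3956
exp(−qT) = exp(−0.035·1) = 0.9656
vega = S·exp(−qT)·φ(d₁)·√T = 373·0.9656·0.3956·1.0000 = 142.4828

142.48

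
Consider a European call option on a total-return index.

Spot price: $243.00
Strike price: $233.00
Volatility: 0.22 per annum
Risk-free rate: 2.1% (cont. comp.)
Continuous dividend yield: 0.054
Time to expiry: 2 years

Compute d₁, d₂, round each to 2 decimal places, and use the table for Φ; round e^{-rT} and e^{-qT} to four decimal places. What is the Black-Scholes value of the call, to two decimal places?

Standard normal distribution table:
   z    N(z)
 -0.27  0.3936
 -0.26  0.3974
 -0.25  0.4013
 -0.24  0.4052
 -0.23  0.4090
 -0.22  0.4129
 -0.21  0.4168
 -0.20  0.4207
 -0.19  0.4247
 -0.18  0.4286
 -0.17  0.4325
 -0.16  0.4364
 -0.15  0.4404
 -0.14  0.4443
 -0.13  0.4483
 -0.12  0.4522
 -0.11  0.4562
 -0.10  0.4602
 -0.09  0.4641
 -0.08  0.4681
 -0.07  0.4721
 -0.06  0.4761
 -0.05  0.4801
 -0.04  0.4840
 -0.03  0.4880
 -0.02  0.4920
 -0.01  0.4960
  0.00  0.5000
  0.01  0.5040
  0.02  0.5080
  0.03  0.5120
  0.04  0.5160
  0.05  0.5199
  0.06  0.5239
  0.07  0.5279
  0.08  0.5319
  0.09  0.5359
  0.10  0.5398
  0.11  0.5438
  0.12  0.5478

$24.64

σ√T = 0.22·√2 = 0.3111
d₁ = [ln(243/233) + (0.021 − 0.054 + ½·0.22²)·2] / (σ√T) = (0.0420 − 0.0176) / 0.3111 = 0.0785 → 0.08
d₂ = 0.0785 − 0.3111 = -0.2326 → -0.23
e^(−qT) = e^(−0.054·2) = 0.8976;  e^(−rT) = e^(−0.021·2) = 0.9589
N(d₁) = N(0.08) = 0.5319;  N(d₂) = N(-0.23) = 0.4090
C = 243·0.8976·0.5319 − 233·0.9589·0.4090 = 116.0163 − 91.3803 = 24.6360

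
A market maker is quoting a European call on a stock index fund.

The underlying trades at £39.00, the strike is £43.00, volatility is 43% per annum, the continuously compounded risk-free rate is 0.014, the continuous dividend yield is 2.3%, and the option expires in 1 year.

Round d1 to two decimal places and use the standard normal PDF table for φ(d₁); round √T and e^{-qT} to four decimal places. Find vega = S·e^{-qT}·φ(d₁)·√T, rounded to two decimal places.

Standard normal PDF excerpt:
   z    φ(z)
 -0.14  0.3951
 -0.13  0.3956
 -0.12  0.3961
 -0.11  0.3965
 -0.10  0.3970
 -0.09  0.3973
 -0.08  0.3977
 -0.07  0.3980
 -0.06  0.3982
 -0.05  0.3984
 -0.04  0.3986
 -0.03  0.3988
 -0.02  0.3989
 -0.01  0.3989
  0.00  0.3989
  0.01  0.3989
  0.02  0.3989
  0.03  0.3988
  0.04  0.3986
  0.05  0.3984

15.20

T = 1;  σ√T = 0.4300
d₁ = [ln(39/43) + (0.014 − 0.023 + ½·0.43²)·1] / (σ√T) = (-0.0976 + 0.0834) / 0.4300 = -0.0330 which rounds to -0.03
√T = √1 = 1.0000
φ(d₁) = φ(-0.03) = 0.3988
exp(−qT) = exp(−0.023·1) = 0.9773
vega = S·exp(−qT)·φ(d₁)·√T = 39·0.9773·0.3988·1.0000 = 15.2001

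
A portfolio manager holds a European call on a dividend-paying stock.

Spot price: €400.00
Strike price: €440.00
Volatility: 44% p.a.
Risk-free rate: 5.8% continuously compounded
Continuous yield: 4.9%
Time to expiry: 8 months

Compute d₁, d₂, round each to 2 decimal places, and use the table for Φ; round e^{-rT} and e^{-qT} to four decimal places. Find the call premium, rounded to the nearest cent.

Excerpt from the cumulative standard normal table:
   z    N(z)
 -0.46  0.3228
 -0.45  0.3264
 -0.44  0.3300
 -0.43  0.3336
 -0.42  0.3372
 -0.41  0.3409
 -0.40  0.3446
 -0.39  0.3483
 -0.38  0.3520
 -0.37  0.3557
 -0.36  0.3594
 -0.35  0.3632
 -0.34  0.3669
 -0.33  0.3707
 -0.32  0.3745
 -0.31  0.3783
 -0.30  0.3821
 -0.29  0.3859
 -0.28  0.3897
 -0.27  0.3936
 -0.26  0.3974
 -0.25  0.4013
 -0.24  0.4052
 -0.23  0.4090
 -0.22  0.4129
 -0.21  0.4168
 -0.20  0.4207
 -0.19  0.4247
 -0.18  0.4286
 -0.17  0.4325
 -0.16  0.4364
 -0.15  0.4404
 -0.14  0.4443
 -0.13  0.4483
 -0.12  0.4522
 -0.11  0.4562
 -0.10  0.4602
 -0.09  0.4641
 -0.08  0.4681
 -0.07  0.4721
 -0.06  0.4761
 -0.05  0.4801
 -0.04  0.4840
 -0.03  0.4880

σ√T = 0.44·√0.6667 = 0.3593
ln(S/K) + (r − q + σ²/2)T = ln(400/440) + (0.058 − 0.049 + 0.44²/2)·0.6667 = -0.0953 + 0.0705 = -0.0248
d₁ = -0.0248 / 0.3593 = -0.0690 which rounds to -0.07
d₂ = d₁ − σ√T = -0.0690 − 0.3593 = -0.4282 which rounds to -0.43
e^(−qT) = e^(−0.049·0.6667) = 0.9679;  e^(−rT) = e^(−0.058·0.6667) = 0.9621
N(d₁) = N(-0.07) = 0.4721;  N(d₂) = N(-0.43) = 0.3336
C = 400·0.9679·0.4721 − 440·0.9621·0.3336 = 182.7782 − 141.2209 = 41.5573

€41.56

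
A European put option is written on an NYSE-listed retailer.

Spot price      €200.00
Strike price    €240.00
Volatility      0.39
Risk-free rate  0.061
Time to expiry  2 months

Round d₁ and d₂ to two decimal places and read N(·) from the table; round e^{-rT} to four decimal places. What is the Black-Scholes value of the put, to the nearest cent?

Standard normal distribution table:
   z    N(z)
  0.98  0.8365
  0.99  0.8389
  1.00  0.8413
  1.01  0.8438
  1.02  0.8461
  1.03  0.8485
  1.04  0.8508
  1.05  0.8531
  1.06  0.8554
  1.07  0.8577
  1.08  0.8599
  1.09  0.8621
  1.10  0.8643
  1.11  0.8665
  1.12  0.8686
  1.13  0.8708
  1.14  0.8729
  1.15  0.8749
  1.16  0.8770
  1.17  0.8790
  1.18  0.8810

€40.09

σ√T = 0.39·√0.1667 = 0.1592
ln(S/K) + (r + σ²/2)T = ln(200/240) + (0.061 + 0.39²/2)·0.1667 = -0.1823 + 0.0228 = -0.1595
d₁ = -0.1595 / 0.1592 = -1.0017 which rounds to -1.00
d₂ = d₁ − σ√T = -1.0017 − 0.1592 = -1.1609 which rounds to -1.16
e^(−rT) = e^(−0.061·0.1667) = 0.9899
N(−d₂) = N(1.16) = 0.8770;  N(−d₁) = N(1.00) = 0.8413
P = 240·0.9899·0.8770 − 200·0.8413 = 208.3542 − 168.2600 = 40.0942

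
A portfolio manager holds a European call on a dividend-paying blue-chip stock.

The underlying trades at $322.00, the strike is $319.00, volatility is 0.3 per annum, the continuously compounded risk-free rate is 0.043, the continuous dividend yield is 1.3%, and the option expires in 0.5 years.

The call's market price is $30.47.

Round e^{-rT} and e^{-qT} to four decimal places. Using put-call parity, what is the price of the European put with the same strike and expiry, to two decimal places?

exp(−qT) = exp(−0.013·0.5) = 0.9935;  exp(−rT) = exp(−0.043·0.5) = 0.9787
Put-call parity: C − P = S·e^(−qT) − K·e^(−rT) = 322·0.9935 − 319·0.9787 = 319.9070 − 312.2053 = 7.7017
P = C − (C − P) = 30.47 − (7.7017) = 22.7683

$22.77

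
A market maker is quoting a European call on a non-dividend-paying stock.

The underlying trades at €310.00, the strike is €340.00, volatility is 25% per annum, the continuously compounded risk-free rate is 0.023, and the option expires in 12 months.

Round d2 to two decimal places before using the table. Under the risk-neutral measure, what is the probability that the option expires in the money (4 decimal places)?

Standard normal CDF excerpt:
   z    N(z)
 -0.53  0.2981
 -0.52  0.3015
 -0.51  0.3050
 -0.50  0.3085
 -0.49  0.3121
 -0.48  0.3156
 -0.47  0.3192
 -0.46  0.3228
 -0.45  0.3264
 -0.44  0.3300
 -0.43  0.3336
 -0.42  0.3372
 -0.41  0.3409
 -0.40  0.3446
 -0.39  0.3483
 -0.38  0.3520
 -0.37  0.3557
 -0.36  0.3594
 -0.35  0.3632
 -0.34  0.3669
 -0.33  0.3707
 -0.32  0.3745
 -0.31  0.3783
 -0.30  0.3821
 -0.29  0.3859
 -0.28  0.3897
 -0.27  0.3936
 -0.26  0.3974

0.3446

σ√T = 0.25 × 1.0000 = 0.2500
d₁ = [ln(310/340) + (0.023 + 0.25²/2)·1] / 0.2500 = [-0.0924 + 0.0542] / 0.2500 = -0.1525 ⇒ -0.15
d₂ = d₁ − σ√T = -0.1525 − 0.2500 = -0.4025 ⇒ -0.40
Risk-neutral Pr[S_T > K] = N(d₂) = N(-0.40) = 0.3446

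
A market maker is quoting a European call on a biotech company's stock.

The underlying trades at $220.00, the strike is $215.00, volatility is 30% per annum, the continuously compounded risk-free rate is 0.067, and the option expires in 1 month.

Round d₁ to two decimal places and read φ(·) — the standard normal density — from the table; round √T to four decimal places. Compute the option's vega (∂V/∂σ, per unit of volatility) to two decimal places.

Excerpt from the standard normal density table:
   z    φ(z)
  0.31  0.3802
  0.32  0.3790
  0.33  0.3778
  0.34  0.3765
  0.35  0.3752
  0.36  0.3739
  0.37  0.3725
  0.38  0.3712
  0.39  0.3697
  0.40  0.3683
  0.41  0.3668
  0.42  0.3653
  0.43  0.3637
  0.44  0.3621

σ√T = 0.3·√0.08333 = 0.0866
d₁ = [ln(220/215) + (0.067 + ½·0.3²)·0.08333] / (σ√T) = (0.0230 + 0.0093) / 0.0866 = 0.3732 → 0.37
√T = √0.08333 = 0.2887
φ(d₁) = φ(0.37) = 0.3725
vega = S·φ(d₁)·√T = 220·0.3725·0.2887 = 23.6590
(Vega is the same for a European call and put with the same parameters.)

23.66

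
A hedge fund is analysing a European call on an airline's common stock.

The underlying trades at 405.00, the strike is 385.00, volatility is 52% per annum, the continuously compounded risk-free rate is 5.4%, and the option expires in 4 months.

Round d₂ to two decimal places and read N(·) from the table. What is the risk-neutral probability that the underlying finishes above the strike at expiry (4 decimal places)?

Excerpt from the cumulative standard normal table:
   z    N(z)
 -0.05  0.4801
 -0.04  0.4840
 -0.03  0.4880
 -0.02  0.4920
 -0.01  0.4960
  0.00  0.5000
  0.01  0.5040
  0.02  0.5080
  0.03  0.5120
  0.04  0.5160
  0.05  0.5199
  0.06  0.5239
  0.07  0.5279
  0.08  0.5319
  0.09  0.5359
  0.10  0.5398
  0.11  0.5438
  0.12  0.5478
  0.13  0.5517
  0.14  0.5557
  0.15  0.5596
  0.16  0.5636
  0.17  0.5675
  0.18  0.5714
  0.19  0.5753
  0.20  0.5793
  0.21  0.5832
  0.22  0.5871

σ√T = 0.52·√0.3333 = 0.3002
d₁ = [ln(405/385) + (0.054 + 0.52²/2)·0.3333] / 0.3002 = [0.0506 + 0.0631] / 0.3002 = 0.3788 ≈ 0.38
d₂ = d₁ − σ√T = 0.3788 − 0.3002 = 0.0785 ≈ 0.08
Pr(exercise) under Q = N(d₂) = 0.5319

0.5319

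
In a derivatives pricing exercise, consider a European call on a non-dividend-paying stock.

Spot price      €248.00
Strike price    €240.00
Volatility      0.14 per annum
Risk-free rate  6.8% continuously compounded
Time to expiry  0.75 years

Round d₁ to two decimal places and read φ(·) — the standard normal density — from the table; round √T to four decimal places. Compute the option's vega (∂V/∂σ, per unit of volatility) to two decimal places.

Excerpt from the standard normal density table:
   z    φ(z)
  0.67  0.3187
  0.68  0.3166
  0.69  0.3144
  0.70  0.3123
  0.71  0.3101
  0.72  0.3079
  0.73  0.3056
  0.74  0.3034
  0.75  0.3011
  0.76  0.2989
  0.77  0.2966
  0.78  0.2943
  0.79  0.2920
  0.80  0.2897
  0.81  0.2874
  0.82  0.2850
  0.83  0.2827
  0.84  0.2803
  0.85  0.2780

64.67

σ√T = 0.14·√0.75 = 0.1212
d₁ = [ln(248/240) + (0.068 + 0.14²/2)·0.75] / 0.1212 = [0.0328 + 0.0584] / 0.1212 = 0.7517 ≈ 0.75
√T = √0.75 = 0.8660
φ(d₁) = φ(0.75) = 0.3011
vega = S·φ(d₁)·√T = 248·0.3011·0.8660 = 64.6666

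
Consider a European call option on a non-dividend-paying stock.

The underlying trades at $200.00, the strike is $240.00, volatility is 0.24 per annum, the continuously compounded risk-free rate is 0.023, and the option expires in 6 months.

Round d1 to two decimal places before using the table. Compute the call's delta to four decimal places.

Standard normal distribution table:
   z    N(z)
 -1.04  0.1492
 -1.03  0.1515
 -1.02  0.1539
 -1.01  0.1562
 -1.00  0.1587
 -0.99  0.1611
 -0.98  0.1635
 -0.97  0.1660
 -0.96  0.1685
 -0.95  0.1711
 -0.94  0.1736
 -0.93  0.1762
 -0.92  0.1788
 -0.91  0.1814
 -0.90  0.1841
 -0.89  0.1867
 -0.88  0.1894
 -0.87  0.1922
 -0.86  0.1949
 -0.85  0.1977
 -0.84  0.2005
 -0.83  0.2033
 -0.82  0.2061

σ√T = 0.24 × 0.7071 = 0.1697
d₁ = [ln(200/240) + (0.023 + 0.24²/2)·0.5] / 0.1697 = [-0.1823 + 0.0259] / 0.1697 = -0.9217 → -0.92
N(d₁) = N(-0.92) = 0.1788
Δ_call = N(d₁) = 0.1788

0.1788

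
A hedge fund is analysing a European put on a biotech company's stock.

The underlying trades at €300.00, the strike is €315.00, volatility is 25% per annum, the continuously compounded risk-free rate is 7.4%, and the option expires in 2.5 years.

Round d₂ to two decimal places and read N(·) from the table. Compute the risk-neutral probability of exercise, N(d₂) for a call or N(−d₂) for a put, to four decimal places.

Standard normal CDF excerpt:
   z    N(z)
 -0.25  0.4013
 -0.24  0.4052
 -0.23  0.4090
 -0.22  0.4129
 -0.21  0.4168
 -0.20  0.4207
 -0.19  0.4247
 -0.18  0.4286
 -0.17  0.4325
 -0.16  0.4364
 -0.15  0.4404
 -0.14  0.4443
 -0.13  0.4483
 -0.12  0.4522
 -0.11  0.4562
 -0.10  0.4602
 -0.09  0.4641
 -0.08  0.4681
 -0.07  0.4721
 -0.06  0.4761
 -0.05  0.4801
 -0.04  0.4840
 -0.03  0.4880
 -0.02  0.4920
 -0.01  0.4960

σ√T = 0.25·√2.5 = 0.3953
d₁ = [ln(300/315) + (0.074 + 0.25²/2)·2.5] / 0.3953 = [-0.0488 + 0.2631] / 0.3953 = 0.5422 ≈ 0.54
d₂ = d₁ − σ√T = 0.5422 − 0.3953 = 0.1469 ≈ 0.15
Risk-neutral Pr[S_T < K] = N(−d₂) = N(-0.15) = 0.4404

0.4404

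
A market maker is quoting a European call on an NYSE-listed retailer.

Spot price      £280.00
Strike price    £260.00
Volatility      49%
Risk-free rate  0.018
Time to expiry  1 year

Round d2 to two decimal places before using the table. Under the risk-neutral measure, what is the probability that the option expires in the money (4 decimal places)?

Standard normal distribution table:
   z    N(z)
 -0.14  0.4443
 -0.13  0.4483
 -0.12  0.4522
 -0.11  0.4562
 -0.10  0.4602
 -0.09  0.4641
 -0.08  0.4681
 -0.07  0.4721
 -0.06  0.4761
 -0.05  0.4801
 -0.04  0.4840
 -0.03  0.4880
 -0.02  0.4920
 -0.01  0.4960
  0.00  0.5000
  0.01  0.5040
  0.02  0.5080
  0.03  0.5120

0.4761

σ√T = 0.49 × 1.0000 = 0.4900
d₁ = [ln(280/260) + (0.018 + ½·0.49²)·1] / (σ√T) = (0.0741 + 0.1380) / 0.4900 = 0.4330 ≈ 0.43
d₂ = 0.4330 − 0.4900 = -0.0570 ≈ -0.06
Pr(exercise) under Q = N(d₂) = 0.4761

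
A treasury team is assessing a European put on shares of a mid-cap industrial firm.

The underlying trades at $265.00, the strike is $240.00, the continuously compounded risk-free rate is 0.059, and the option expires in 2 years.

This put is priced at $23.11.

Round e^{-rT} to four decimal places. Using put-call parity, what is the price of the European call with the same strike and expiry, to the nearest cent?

$74.82

exp(−rT) = exp(−0.059·2) = 0.8887
Put-call parity: C − P = S − K·e^(−rT) = 265 − 240·0.8887 = 265 − 213.2880 = 51.7120
C = P + (C − P) = 23.11 + (51.7120) = 74.8220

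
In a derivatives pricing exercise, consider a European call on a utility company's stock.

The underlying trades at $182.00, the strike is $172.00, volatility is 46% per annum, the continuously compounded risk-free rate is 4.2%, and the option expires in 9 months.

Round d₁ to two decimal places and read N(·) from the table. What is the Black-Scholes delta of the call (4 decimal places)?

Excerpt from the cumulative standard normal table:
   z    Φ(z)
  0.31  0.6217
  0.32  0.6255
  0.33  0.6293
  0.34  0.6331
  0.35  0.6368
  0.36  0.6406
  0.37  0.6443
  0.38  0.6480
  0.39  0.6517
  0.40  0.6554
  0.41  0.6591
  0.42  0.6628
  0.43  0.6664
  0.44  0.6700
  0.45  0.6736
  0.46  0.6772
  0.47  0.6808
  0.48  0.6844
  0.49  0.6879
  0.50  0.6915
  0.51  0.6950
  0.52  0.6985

σ√T = 0.46·√0.75 = 0.3984
d₁ = [ln(182/172) + (0.042 + 0.46²/2)·0.75] / 0.3984 = [0.0565 + 0.1109] / 0.3984 = 0.4201 ≈ 0.42
N(d₁) = N(0.42) = 0.6628
Δ_call = N(d₁) = 0.6628

0.6628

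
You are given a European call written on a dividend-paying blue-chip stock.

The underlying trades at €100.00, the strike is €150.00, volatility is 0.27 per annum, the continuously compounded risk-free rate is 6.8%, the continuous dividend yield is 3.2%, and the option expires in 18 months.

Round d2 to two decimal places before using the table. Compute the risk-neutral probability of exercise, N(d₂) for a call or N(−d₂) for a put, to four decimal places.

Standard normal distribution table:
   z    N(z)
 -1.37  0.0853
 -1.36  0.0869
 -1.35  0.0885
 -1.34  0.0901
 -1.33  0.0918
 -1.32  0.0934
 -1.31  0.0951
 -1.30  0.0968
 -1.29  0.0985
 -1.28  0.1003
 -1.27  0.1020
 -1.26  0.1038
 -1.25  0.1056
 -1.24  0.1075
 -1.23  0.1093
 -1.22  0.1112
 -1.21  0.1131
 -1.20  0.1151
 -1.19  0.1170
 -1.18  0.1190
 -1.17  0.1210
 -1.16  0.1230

0.1093

σ√T = 0.27 × 1.2247 = 0.3307
ln(S/K) + (r − q + σ²/2)T = ln(100/150) + (0.068 − 0.032 + 0.27²/2)·1.5 = -0.4055 + 0.1087 = -0.2968
d₁ = -0.2968 / 0.3307 = -0.8975 ≈ -0.90
d₂ = d₁ − σ√T = -0.8975 − 0.3307 = -1.2282 ≈ -1.23
Pr(exercise) under Q = N(d₂) = 0.1093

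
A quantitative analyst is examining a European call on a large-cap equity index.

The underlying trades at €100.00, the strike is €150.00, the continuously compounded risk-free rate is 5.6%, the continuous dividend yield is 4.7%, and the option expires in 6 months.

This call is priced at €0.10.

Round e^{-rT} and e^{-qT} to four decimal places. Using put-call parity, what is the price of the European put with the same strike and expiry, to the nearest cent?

€48.28

e^(−qT) = e^(−0.047·0.5) = 0.9768;  e^(−rT) = e^(−0.056·0.5) = 0.9724
Put-call parity: C − P = S·e^(−qT) − K·e^(−rT) = 100·0.9768 − 150·0.9724 = 97.6800 − 145.8600 = -48.1800
P = C − (C − P) = 0.10 − (-48.1800) = 48.2800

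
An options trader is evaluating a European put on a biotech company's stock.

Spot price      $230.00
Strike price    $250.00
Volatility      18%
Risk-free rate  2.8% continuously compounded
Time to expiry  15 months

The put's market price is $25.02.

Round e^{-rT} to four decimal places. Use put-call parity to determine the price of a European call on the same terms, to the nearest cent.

exp(−rT) = exp(−0.028·1.25) = 0.9656
Put-call parity: C − P = S − K·e^(−rT) = 230 − 250·0.9656 = 230 − 241.4000 = -11.4000
C = P + (C − P) = 25.02 + (-11.4000) = 13.6200

$13.62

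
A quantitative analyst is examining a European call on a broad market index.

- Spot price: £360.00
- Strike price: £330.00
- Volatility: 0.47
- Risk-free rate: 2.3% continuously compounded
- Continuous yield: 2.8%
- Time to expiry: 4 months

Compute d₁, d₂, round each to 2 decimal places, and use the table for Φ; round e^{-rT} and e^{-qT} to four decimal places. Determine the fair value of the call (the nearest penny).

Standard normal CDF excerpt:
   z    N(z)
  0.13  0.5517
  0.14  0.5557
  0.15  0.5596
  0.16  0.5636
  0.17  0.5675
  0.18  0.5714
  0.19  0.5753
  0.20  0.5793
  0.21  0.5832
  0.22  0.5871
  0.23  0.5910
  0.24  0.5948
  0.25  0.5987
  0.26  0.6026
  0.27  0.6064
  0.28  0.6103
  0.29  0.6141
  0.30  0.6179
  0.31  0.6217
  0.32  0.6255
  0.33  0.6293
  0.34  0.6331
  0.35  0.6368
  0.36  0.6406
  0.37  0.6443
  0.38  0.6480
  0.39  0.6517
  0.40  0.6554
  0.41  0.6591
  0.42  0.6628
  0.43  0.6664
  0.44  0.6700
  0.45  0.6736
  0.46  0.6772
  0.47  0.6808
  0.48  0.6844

£53.11

σ√T = 0.47 × 0.5774 = 0.2714
ln(S/K) + (r − q + σ²/2)T = ln(360/330) + (0.023 − 0.028 + 0.47²/2)·0.3333 = 0.0870 + 0.0351 = 0.1222
d₁ = 0.1222 / 0.2714 = 0.4502 ≈ 0.45
d₂ = d₁ − σ√T = 0.4502 − 0.2714 = 0.1788 ≈ 0.18
e^(−qT) = e^(−0.028·0.3333) = 0.9907;  e^(−rT) = e^(−0.023·0.3333) = 0.9924
N(d₁) = N(0.45) = 0.6736;  N(d₂) = N(0.18) = 0.5714
C = 360·0.9907·0.6736 − 330·0.9924·0.5714 = 240.2408 − 187.1289 = 53.1119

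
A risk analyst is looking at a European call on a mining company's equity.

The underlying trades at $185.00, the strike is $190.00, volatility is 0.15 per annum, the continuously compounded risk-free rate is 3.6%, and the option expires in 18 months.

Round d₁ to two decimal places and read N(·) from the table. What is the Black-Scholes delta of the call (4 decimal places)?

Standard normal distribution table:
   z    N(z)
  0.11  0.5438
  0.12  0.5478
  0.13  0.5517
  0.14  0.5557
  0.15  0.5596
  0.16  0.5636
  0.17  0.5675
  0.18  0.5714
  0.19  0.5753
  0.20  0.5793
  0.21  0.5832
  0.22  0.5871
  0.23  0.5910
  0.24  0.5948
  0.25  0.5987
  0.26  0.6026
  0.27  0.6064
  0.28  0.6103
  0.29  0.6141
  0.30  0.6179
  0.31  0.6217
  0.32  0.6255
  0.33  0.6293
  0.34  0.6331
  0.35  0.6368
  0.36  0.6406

0.5948

σ√T = 0.15·√1.5 = 0.1837
d₁ = [ln(185/190) + (0.036 + 0.15²/2)·1.5] / 0.1837 = [-0.0267 + 0.0709] / 0.1837 = 0.2406 which rounds to 0.24
N(d₁) = N(0.24) = 0.5948
Δ_call = N(d₁) = 0.5948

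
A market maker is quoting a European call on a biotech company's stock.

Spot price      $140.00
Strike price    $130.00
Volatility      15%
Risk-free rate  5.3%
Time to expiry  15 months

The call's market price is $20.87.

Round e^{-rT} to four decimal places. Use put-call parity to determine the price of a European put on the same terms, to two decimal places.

exp(−rT) = exp(−0.053·1.25) = 0.9359
Put-call parity: C − P = S − K·e^(−rT) = 140 − 130·0.9359 = 140 − 121.6670 = 18.3330
P = C − (C − P) = 20.87 − (18.3330) = 2.5370

$2.54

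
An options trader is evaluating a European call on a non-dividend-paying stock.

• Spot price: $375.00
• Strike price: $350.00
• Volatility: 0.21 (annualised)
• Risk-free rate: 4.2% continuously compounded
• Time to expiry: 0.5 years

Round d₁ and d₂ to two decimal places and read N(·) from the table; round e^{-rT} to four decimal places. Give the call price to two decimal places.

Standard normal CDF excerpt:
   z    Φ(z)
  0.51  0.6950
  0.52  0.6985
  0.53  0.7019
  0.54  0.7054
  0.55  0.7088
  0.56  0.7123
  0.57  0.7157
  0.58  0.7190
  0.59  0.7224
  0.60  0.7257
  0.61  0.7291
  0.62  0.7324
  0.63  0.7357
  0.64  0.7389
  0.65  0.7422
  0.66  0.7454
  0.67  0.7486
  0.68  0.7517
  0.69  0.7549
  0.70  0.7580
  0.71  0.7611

T = 0.5;  σ√T = 0.1485
ln(S/K) + (r + σ²/2)T = ln(375/350) + (0.042 + 0.21²/2)·0.5 = 0.0690 + 0.0320 = 0.1010
d₁ = 0.1010 / 0.1485 = 0.6803 ≈ 0.68
d₂ = d₁ − σ√T = 0.6803 − 0.1485 = 0.5318 ≈ 0.53
e^(−rT) = e^(−0.042·0.5) = 0.9792
N(d₁) = N(0.68) = 0.7517;  N(d₂) = N(0.53) = 0.7019
C = 375·0.7517 − 350·0.9792·0.7019 = 281.8875 − 240.5552 = 41.3323

$41.33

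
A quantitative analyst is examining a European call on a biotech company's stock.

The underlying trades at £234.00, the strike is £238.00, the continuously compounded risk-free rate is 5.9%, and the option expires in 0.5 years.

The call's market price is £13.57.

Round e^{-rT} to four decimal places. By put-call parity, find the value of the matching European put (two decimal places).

£10.64

e^(−rT) = e^(−0.059·0.5) = 0.9709
Put-call parity: C − P = S − K·e^(−rT) = 234 − 238·0.9709 = 234 − 231.0742 = 2.9258
P = C − (C − P) = 13.57 − (2.9258) = 10.6442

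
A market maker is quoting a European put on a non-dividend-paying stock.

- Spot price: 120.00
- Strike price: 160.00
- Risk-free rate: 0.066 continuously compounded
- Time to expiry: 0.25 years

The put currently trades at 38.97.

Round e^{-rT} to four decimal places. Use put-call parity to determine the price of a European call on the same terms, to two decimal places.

exp(−rT) = exp(−0.066·0.25) = 0.9836
Put-call parity: C − P = S − K·e^(−rT) = 120 − 160·0.9836 = 120 − 157.3760 = -37.3760
C = P + (C − P) = 38.97 + (-37.3760) = 1.5940

1.59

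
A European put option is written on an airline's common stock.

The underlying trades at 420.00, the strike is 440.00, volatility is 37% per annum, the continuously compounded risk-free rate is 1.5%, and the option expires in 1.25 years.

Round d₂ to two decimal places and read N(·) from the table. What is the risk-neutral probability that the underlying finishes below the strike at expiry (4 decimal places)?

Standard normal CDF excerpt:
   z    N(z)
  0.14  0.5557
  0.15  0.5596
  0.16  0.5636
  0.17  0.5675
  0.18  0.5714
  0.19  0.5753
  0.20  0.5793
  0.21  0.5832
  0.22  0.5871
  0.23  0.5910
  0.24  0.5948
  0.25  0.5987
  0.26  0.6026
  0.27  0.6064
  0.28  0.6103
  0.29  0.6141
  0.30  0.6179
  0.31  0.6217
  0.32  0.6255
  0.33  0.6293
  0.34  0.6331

0.6064

T = 1.25;  σ√T = 0.4137
d₁ = [ln(420/440) + (0.015 + 0.37²/2)·1.25] / 0.4137 = [-0.0465 + 0.1043] / 0.4137 = 0.1397 → 0.14
d₂ = d₁ − σ√T = 0.1397 − 0.4137 = -0.2740 → -0.27
Risk-neutral Pr[S_T < K] = N(−d₂) = N(0.27) = 0.6064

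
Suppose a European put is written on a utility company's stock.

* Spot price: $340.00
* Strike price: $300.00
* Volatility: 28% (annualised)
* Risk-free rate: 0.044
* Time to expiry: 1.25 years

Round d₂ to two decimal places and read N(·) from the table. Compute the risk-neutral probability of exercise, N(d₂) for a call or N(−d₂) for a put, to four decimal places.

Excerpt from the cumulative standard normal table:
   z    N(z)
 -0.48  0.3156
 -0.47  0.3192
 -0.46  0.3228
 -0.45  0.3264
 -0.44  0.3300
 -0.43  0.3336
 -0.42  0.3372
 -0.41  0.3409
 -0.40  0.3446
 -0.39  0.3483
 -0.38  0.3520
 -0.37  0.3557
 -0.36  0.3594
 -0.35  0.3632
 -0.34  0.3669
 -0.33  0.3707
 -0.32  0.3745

0.3372

σ√T = 0.28 × 1.1180 = 0.3130
ln(S/K) + (r + σ²/2)T = ln(340/300) + (0.044 + 0.28²/2)·1.25 = 0.1252 + 0.1040 = 0.2292
d₁ = 0.2292 / 0.3130 = 0.7320 ⇒ 0.73
d₂ = d₁ − σ√T = 0.7320 − 0.3130 = 0.4190 ⇒ 0.42
Risk-neutral Pr[S_T < K] = N(−d₂) = N(-0.42) = 0.3372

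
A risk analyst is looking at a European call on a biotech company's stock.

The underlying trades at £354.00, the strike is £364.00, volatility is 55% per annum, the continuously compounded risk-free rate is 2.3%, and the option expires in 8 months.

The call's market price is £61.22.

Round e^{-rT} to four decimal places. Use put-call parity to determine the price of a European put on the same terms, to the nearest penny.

£65.69

exp(−rT) = exp(−0.023·0.6667) = 0.9848
Put-call parity: C − P = S − K·e^(−rT) = 354 − 364·0.9848 = 354 − 358.4672 = -4.4672
P = C − (C − P) = 61.22 − (-4.4672) = 65.6872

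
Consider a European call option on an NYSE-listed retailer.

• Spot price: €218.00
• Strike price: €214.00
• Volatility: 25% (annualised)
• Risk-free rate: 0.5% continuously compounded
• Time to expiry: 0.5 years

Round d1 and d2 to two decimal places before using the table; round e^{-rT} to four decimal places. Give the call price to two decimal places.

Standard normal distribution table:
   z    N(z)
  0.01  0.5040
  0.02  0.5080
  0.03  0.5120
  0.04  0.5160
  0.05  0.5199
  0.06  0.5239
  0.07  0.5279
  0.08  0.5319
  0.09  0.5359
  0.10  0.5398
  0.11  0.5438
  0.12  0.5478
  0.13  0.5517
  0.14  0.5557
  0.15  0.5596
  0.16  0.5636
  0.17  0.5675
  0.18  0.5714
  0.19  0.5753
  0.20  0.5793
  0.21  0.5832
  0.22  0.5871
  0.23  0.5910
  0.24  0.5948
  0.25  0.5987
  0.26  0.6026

T = 0.5;  σ√T = 0.1768
d₁ = [ln(218/214) + (0.005 + 0.25²/2)·0.5] / 0.1768 = [0.0185 + 0.0181] / 0.1768 = 0.2073 ⇒ 0.21
d₂ = d₁ − σ√T = 0.2073 − 0.1768 = 0.0305 ⇒ 0.03
e^(−rT) = e^(−0.005·0.5) = 0.9975
C = 218·N(0.21) − 214·0.9975·N(0.03) = 218·0.5832 − 214·0.9975·0.5120 = 127.1376 − 109.2941 = 17.8435

€17.84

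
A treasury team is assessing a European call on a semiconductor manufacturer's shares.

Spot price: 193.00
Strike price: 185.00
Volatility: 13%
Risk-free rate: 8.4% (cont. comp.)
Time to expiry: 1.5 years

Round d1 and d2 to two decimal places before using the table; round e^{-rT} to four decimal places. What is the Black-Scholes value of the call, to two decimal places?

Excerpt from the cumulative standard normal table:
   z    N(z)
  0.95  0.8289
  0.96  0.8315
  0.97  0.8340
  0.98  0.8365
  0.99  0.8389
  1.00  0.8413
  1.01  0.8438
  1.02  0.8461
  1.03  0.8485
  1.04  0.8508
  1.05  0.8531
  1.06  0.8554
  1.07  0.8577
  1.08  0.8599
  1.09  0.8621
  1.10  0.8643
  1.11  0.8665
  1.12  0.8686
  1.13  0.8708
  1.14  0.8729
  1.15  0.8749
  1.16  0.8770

32.04

σ√T = 0.13·√1.5 = 0.1592
d₁ = [ln(193/185) + (0.084 + 0.13²/2)·1.5] / 0.1592 = [0.0423 + 0.1387] / 0.1592 = 1.1369 ⇒ 1.14
d₂ = d₁ − σ√T = 1.1369 − 0.1592 = 0.9777 ⇒ 0.98
exp(−rT) = exp(−0.084·1.5) = 0.8816
C = 193·N(1.14) − 185·0.8816·N(0.98) = 193·0.8729 − 185·0.8816·0.8365 = 168.4697 − 136.4298 = 32.0399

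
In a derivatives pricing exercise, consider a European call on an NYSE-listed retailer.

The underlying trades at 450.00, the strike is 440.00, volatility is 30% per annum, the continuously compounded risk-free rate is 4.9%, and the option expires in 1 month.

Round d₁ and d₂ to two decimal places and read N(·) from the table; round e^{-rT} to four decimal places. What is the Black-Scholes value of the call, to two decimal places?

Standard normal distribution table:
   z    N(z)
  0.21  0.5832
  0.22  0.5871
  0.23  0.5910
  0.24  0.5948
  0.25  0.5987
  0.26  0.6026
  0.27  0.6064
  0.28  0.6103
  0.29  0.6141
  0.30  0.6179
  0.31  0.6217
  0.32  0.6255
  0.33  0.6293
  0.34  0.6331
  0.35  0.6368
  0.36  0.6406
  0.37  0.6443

T = 0.08333;  σ√T = 0.0866
d₁ = [ln(450/440) + (0.049 + ½·0.3²)·0.08333] / (σ√T) = (0.0225 + 0.0078) / 0.0866 = 0.3499 ≈ 0.35
d₂ = 0.3499 − 0.0866 = 0.2633 ≈ 0.26
exp(−rT) = exp(−0.049·0.08333) = 0.9959
N(d₁) = N(0.35) = 0.6368;  N(d₂) = N(0.26) = 0.6026
C = 450·0.6368 − 440·0.9959·0.6026 = 286.5600 − 264.0569 = 22.5031

22.50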